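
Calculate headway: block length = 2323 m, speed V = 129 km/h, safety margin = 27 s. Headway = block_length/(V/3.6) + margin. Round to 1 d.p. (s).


V = 129 / 3.6 = 35.8333 m/s
Block traversal time = 2323 / 35.8333 = 64.8279 s
Headway = 64.8279 + 27
Headway = 91.8 s

91.8


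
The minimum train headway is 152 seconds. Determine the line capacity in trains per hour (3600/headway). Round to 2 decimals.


Capacity = 3600 / headway
Capacity = 3600 / 152
Capacity = 23.68 trains/hour

23.68


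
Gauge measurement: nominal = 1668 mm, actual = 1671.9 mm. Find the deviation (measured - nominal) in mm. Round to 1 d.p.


Deviation = measured - nominal
Deviation = 1671.9 - 1668
Deviation = 3.9 mm

3.9


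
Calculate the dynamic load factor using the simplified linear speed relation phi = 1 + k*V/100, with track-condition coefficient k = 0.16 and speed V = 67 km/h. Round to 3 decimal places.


phi = 1 + k * V / 100
phi = 1 + 0.16 * 67 / 100
phi = 1 + 0.1072
phi = 1.107

1.107


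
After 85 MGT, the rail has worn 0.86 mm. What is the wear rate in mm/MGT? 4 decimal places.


Wear rate = total wear / cumulative tonnage
Rate = 0.86 / 85
Rate = 0.0101 mm/MGT

0.0101


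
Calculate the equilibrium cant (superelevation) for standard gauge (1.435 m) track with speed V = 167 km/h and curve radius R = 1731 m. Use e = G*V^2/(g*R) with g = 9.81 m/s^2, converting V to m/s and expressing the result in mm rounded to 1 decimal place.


Convert speed: V = 167 / 3.6 = 46.3889 m/s
Apply formula: e = 1.435 * 46.3889^2 / (9.81 * 1731)
e = 1.435 * 2151.929 / 16981.11
e = 0.18185 m = 181.9 mm

181.9


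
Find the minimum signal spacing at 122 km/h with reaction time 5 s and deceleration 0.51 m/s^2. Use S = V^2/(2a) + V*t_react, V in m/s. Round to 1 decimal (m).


V = 122 / 3.6 = 33.8889 m/s
Braking distance = 33.8889^2 / (2*0.51) = 1125.938 m
Sighting distance = 33.8889 * 5 = 169.4444 m
S = 1125.938 + 169.4444 = 1295.4 m

1295.4


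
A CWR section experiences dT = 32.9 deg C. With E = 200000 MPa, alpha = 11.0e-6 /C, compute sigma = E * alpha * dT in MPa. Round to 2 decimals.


sigma = E * alpha * dT
sigma = 200000 * 11.0e-6 * 32.9
sigma = 2.2 * 32.9
sigma = 72.38 MPa

72.38


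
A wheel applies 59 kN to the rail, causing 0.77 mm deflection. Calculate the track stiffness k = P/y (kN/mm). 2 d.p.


Track stiffness k = P / y
k = 59 / 0.77
k = 76.62 kN/mm

76.62


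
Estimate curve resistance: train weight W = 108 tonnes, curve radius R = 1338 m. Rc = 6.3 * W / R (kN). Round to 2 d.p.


Rc = 6.3 * W / R
Rc = 6.3 * 108 / 1338
Rc = 680.4 / 1338
Rc = 0.51 kN

0.51


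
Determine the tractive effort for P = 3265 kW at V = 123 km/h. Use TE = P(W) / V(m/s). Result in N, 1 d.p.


Convert: P = 3265 kW = 3265000 W
V = 123 / 3.6 = 34.1667 m/s
TE = 3265000 / 34.1667
TE = 95561.0 N

95561.0


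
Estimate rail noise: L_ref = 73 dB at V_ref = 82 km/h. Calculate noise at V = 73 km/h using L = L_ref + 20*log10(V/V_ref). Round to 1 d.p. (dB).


V/V_ref = 73 / 82 = 0.890244
log10(0.890244) = -0.050491
20 * -0.050491 = -1.0098
L = 73 + -1.0098 = 72.0 dB

72.0


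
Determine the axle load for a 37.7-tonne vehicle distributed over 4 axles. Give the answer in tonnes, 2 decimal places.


Load per axle = total weight / number of axles
Load = 37.7 / 4
Load = 9.43 tonnes

9.43


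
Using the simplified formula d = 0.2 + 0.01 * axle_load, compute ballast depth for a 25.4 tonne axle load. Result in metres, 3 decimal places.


d = 0.2 + 0.01 * 25.4
d = 0.2 + 0.254
d = 0.454 m

0.454


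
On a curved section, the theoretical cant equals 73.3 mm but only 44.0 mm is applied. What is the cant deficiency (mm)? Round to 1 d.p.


Cant deficiency = equilibrium cant - actual cant
CD = 73.3 - 44.0
CD = 29.3 mm

29.3


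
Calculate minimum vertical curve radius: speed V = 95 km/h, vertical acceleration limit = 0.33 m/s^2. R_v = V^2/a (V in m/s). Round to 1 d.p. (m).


Convert speed: V = 95 / 3.6 = 26.3889 m/s
V^2 = 696.3735 m^2/s^2
R_v = 696.3735 / 0.33
R_v = 2110.2 m

2110.2


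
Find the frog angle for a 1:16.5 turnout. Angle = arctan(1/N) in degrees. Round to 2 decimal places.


1/N = 1/16.5 = 0.060606
angle = arctan(0.060606) = 0.060532 rad
angle = 0.060532 * 180/pi = 3.47 degrees

3.47


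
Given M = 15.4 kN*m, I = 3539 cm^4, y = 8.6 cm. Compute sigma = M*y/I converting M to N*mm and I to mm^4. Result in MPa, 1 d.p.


Convert units:
M = 15.4 kN*m = 15400000 N*mm
y = 8.6 cm = 86 mm
I = 3539 cm^4 = 35390000 mm^4
sigma = 15400000 * 86 / 35390000
sigma = 37.4 MPa

37.4


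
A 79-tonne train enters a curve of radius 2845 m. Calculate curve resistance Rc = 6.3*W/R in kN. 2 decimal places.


Rc = 6.3 * W / R
Rc = 6.3 * 79 / 2845
Rc = 497.7 / 2845
Rc = 0.17 kN

0.17


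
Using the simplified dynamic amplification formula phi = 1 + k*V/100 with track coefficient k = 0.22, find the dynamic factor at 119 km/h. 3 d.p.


phi = 1 + k * V / 100
phi = 1 + 0.22 * 119 / 100
phi = 1 + 0.2618
phi = 1.262

1.262


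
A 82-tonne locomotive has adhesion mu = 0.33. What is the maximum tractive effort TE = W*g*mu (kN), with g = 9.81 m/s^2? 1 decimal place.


TE_max = W * g * mu
TE_max = 82 * 9.81 * 0.33
TE_max = 804.42 * 0.33
TE_max = 265.5 kN

265.5


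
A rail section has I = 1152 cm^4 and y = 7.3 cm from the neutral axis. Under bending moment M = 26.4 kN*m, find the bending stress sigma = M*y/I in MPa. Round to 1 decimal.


Convert units:
M = 26.4 kN*m = 26400000 N*mm
y = 7.3 cm = 73 mm
I = 1152 cm^4 = 11520000 mm^4
sigma = 26400000 * 73 / 11520000
sigma = 167.3 MPa

167.3


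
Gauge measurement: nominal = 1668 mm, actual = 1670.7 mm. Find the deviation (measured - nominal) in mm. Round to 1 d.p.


Deviation = measured - nominal
Deviation = 1670.7 - 1668
Deviation = 2.7 mm

2.7


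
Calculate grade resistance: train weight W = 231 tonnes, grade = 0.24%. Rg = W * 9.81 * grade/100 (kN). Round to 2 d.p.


Rg = W * 9.81 * grade / 100
Rg = 231 * 9.81 * 0.24 / 100
Rg = 2266.11 * 0.0024
Rg = 5.44 kN

5.44


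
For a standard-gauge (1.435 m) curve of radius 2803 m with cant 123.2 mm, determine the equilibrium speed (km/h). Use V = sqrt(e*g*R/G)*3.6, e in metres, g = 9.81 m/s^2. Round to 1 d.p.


Convert cant: e = 123.2 mm = 0.1232 m
V_ms = sqrt(0.1232 * 9.81 * 2803 / 1.435)
V_ms = sqrt(2360.754966) = 48.5876 m/s
V = 48.5876 * 3.6 = 174.9 km/h

174.9


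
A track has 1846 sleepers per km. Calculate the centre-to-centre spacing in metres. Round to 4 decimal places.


Spacing = 1000 m / number of sleepers
Spacing = 1000 / 1846
Spacing = 0.5417 m

0.5417


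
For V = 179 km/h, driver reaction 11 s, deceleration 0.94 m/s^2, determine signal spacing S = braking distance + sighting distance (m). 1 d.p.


V = 179 / 3.6 = 49.7222 m/s
Braking distance = 49.7222^2 / (2*0.94) = 1315.0529 m
Sighting distance = 49.7222 * 11 = 546.9444 m
S = 1315.0529 + 546.9444 = 1862.0 m

1862.0


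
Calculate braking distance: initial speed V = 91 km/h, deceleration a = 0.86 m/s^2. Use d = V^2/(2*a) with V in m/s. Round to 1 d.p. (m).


Convert speed: V = 91 / 3.6 = 25.2778 m/s
V^2 = 638.966
d = 638.966 / (2 * 0.86)
d = 638.966 / 1.72
d = 371.5 m

371.5


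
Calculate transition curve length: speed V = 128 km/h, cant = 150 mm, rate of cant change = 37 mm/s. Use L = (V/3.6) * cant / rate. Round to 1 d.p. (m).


Convert speed: V = 128 / 3.6 = 35.5556 m/s
L = 35.5556 * 150 / 37
L = 5333.3333 / 37
L = 144.1 m

144.1


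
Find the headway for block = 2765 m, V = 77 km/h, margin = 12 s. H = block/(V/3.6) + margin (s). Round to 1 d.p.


V = 77 / 3.6 = 21.3889 m/s
Block traversal time = 2765 / 21.3889 = 129.2727 s
Headway = 129.2727 + 12
Headway = 141.3 s

141.3


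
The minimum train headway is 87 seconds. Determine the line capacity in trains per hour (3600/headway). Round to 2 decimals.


Capacity = 3600 / headway
Capacity = 3600 / 87
Capacity = 41.38 trains/hour

41.38


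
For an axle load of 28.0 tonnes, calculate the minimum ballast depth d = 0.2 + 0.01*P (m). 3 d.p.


d = 0.2 + 0.01 * 28.0
d = 0.2 + 0.28
d = 0.480 m

0.480


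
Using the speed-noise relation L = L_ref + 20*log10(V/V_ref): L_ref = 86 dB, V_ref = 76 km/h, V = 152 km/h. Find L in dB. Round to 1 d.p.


V/V_ref = 152 / 76 = 2.0
log10(2.0) = 0.30103
20 * 0.30103 = 6.0206
L = 86 + 6.0206 = 92.0 dB

92.0


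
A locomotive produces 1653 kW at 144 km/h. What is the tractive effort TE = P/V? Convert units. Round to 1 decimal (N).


Convert: P = 1653 kW = 1653000 W
V = 144 / 3.6 = 40.0 m/s
TE = 1653000 / 40.0
TE = 41325.0 N

41325.0


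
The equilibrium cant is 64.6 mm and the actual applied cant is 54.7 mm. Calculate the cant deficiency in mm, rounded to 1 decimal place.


Cant deficiency = equilibrium cant - actual cant
CD = 64.6 - 54.7
CD = 9.9 mm

9.9


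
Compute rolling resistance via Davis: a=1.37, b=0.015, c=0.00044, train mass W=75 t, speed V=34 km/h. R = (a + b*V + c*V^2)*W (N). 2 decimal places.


b*V = 0.015 * 34 = 0.51
c*V^2 = 0.00044 * 1156 = 0.50864
R_per_t = 1.37 + 0.51 + 0.50864 = 2.38864 N/t
R_total = 2.38864 * 75 = 179.15 N

179.15


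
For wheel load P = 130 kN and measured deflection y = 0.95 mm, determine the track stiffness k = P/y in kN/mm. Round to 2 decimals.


Track stiffness k = P / y
k = 130 / 0.95
k = 136.84 kN/mm

136.84


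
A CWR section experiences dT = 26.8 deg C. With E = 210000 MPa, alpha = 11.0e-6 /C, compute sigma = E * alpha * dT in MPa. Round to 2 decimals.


sigma = E * alpha * dT
sigma = 210000 * 11.0e-6 * 26.8
sigma = 2.31 * 26.8
sigma = 61.91 MPa

61.91


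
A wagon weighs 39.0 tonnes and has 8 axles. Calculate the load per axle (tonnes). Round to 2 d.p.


Load per axle = total weight / number of axles
Load = 39.0 / 8
Load = 4.88 tonnes

4.88


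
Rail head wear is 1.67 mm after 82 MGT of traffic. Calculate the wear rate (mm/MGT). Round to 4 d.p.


Wear rate = total wear / cumulative tonnage
Rate = 1.67 / 82
Rate = 0.0204 mm/MGT

0.0204


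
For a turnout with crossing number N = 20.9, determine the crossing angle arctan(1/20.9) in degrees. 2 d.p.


1/N = 1/20.9 = 0.047847
angle = arctan(0.047847) = 0.04781 rad
angle = 0.04781 * 180/pi = 2.74 degrees

2.74


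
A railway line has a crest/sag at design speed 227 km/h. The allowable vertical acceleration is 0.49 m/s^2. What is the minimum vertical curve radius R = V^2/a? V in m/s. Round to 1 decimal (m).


Convert speed: V = 227 / 3.6 = 63.0556 m/s
V^2 = 3976.0031 m^2/s^2
R_v = 3976.0031 / 0.49
R_v = 8114.3 m

8114.3


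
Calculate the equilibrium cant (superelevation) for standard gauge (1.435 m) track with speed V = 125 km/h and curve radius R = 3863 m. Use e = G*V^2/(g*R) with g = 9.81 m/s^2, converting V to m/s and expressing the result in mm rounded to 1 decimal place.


Convert speed: V = 125 / 3.6 = 34.7222 m/s
Apply formula: e = 1.435 * 34.7222^2 / (9.81 * 3863)
e = 1.435 * 1205.6327 / 37896.03
e = 0.045653 m = 45.7 mm

45.7


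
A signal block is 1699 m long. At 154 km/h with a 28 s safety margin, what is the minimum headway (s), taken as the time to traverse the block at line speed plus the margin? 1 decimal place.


V = 154 / 3.6 = 42.7778 m/s
Block traversal time = 1699 / 42.7778 = 39.7169 s
Headway = 39.7169 + 28
Headway = 67.7 s

67.7


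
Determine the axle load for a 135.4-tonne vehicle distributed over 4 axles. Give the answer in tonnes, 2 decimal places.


Load per axle = total weight / number of axles
Load = 135.4 / 4
Load = 33.85 tonnes

33.85


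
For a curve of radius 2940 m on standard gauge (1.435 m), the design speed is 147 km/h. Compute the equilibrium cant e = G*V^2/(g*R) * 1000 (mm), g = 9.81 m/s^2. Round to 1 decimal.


Convert speed: V = 147 / 3.6 = 40.8333 m/s
Apply formula: e = 1.435 * 40.8333^2 / (9.81 * 2940)
e = 1.435 * 1667.3611 / 28841.4
e = 0.082959 m = 83.0 mm

83.0


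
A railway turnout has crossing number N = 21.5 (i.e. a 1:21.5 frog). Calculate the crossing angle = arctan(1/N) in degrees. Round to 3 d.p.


1/N = 1/21.5 = 0.046512
angle = arctan(0.046512) = 0.046478 rad
angle = 0.046478 * 180/pi = 2.663 degrees

2.663


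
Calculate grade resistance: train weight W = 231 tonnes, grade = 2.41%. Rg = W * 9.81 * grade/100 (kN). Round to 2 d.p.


Rg = W * 9.81 * grade / 100
Rg = 231 * 9.81 * 2.41 / 100
Rg = 2266.11 * 0.0241
Rg = 54.61 kN

54.61


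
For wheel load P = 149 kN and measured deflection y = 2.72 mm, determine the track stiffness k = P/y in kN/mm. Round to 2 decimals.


Track stiffness k = P / y
k = 149 / 2.72
k = 54.78 kN/mm

54.78


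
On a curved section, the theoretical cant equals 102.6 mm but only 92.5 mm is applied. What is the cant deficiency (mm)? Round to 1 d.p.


Cant deficiency = equilibrium cant - actual cant
CD = 102.6 - 92.5
CD = 10.1 mm

10.1


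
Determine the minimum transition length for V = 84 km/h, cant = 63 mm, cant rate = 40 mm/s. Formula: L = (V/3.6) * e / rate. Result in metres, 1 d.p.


Convert speed: V = 84 / 3.6 = 23.3333 m/s
L = 23.3333 * 63 / 40
L = 1470.0 / 40
L = 36.8 m

36.8


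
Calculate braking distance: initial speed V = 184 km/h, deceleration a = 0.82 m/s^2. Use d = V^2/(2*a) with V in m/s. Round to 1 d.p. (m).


Convert speed: V = 184 / 3.6 = 51.1111 m/s
V^2 = 2612.3457
d = 2612.3457 / (2 * 0.82)
d = 2612.3457 / 1.64
d = 1592.9 m

1592.9


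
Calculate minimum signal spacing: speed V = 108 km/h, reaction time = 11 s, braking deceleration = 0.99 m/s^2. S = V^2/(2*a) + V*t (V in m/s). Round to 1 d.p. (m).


V = 108 / 3.6 = 30.0 m/s
Braking distance = 30.0^2 / (2*0.99) = 454.5455 m
Sighting distance = 30.0 * 11 = 330.0 m
S = 454.5455 + 330.0 = 784.5 m

784.5


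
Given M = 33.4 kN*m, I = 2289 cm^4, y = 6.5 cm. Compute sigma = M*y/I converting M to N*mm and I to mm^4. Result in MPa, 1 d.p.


Convert units:
M = 33.4 kN*m = 33400000 N*mm
y = 6.5 cm = 65 mm
I = 2289 cm^4 = 22890000 mm^4
sigma = 33400000 * 65 / 22890000
sigma = 94.8 MPa

94.8


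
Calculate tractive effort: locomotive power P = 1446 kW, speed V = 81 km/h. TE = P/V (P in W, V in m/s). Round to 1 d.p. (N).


Convert: P = 1446 kW = 1446000 W
V = 81 / 3.6 = 22.5 m/s
TE = 1446000 / 22.5
TE = 64266.7 N

64266.7


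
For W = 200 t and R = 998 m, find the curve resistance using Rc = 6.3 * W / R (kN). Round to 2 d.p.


Rc = 6.3 * W / R
Rc = 6.3 * 200 / 998
Rc = 1260.0 / 998
Rc = 1.26 kN

1.26


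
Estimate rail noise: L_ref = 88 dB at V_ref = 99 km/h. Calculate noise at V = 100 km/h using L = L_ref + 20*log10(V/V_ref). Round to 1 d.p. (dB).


V/V_ref = 100 / 99 = 1.010101
log10(1.010101) = 0.004365
20 * 0.004365 = 0.0873
L = 88 + 0.0873 = 88.1 dB

88.1


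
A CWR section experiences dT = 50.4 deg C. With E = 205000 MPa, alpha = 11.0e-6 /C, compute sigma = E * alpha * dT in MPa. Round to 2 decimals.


sigma = E * alpha * dT
sigma = 205000 * 11.0e-6 * 50.4
sigma = 2.255 * 50.4
sigma = 113.65 MPa

113.65


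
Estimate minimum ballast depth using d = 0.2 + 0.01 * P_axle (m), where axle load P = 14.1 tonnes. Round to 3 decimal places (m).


d = 0.2 + 0.01 * 14.1
d = 0.2 + 0.141
d = 0.341 m

0.341


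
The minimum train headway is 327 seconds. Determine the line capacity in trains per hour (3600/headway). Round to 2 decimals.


Capacity = 3600 / headway
Capacity = 3600 / 327
Capacity = 11.01 trains/hour

11.01


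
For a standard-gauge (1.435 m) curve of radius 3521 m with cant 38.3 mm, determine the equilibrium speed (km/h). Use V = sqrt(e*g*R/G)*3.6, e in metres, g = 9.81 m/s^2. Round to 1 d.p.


Convert cant: e = 38.3 mm = 0.0383 m
V_ms = sqrt(0.0383 * 9.81 * 3521 / 1.435)
V_ms = sqrt(921.895946) = 30.3627 m/s
V = 30.3627 * 3.6 = 109.3 km/h

109.3


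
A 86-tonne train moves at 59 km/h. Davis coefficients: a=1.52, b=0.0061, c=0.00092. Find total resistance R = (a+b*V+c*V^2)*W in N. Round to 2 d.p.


b*V = 0.0061 * 59 = 0.3599
c*V^2 = 0.00092 * 3481 = 3.20252
R_per_t = 1.52 + 0.3599 + 3.20252 = 5.08242 N/t
R_total = 5.08242 * 86 = 437.09 N

437.09


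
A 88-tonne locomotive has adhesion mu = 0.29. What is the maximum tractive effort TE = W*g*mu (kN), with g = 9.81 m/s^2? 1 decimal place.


TE_max = W * g * mu
TE_max = 88 * 9.81 * 0.29
TE_max = 863.28 * 0.29
TE_max = 250.4 kN

250.4


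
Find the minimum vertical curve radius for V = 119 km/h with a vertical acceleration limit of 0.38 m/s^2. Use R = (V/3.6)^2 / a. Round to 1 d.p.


Convert speed: V = 119 / 3.6 = 33.0556 m/s
V^2 = 1092.6698 m^2/s^2
R_v = 1092.6698 / 0.38
R_v = 2875.4 m

2875.4


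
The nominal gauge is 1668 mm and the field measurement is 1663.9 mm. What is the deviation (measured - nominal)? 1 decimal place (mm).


Deviation = measured - nominal
Deviation = 1663.9 - 1668
Deviation = -4.1 mm

-4.1


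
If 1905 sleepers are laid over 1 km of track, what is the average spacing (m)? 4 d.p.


Spacing = 1000 m / number of sleepers
Spacing = 1000 / 1905
Spacing = 0.5249 m

0.5249


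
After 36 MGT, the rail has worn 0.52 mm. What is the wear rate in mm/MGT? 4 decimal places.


Wear rate = total wear / cumulative tonnage
Rate = 0.52 / 36
Rate = 0.0144 mm/MGT

0.0144


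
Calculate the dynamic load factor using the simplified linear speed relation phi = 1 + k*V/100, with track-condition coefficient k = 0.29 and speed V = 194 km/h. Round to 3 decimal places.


phi = 1 + k * V / 100
phi = 1 + 0.29 * 194 / 100
phi = 1 + 0.5626
phi = 1.563

1.563


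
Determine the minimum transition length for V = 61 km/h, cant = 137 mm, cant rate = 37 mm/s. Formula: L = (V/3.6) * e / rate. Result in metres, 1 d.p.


Convert speed: V = 61 / 3.6 = 16.9444 m/s
L = 16.9444 * 137 / 37
L = 2321.3889 / 37
L = 62.7 m

62.7


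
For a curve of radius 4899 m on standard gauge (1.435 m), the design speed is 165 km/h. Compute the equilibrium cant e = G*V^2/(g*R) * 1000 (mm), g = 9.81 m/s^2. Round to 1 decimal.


Convert speed: V = 165 / 3.6 = 45.8333 m/s
Apply formula: e = 1.435 * 45.8333^2 / (9.81 * 4899)
e = 1.435 * 2100.6944 / 48059.19
e = 0.062725 m = 62.7 mm

62.7


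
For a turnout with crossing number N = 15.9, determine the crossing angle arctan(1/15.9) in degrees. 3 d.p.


1/N = 1/15.9 = 0.062893
angle = arctan(0.062893) = 0.06281 rad
angle = 0.06281 * 180/pi = 3.599 degrees

3.599


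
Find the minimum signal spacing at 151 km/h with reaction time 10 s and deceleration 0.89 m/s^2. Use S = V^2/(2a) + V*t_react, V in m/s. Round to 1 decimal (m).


V = 151 / 3.6 = 41.9444 m/s
Braking distance = 41.9444^2 / (2*0.89) = 988.3912 m
Sighting distance = 41.9444 * 10 = 419.4444 m
S = 988.3912 + 419.4444 = 1407.8 m

1407.8


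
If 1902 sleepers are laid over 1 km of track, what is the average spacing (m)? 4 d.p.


Spacing = 1000 m / number of sleepers
Spacing = 1000 / 1902
Spacing = 0.5258 m

0.5258


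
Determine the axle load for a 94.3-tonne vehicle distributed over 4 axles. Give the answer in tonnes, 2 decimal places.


Load per axle = total weight / number of axles
Load = 94.3 / 4
Load = 23.58 tonnes

23.58


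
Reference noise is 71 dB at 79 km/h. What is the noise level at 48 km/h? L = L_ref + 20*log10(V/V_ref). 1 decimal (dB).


V/V_ref = 48 / 79 = 0.607595
log10(0.607595) = -0.216386
20 * -0.216386 = -4.3277
L = 71 + -4.3277 = 66.7 dB

66.7


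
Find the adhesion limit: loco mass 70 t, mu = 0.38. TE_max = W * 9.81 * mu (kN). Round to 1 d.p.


TE_max = W * g * mu
TE_max = 70 * 9.81 * 0.38
TE_max = 686.7 * 0.38
TE_max = 260.9 kN

260.9


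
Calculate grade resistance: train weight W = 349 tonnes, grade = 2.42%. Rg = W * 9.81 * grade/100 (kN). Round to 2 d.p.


Rg = W * 9.81 * grade / 100
Rg = 349 * 9.81 * 2.42 / 100
Rg = 3423.69 * 0.0242
Rg = 82.85 kN

82.85


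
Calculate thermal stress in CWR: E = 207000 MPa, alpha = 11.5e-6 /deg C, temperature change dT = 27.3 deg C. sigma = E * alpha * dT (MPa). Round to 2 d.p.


sigma = E * alpha * dT
sigma = 207000 * 11.5e-6 * 27.3
sigma = 2.3805 * 27.3
sigma = 64.99 MPa

64.99


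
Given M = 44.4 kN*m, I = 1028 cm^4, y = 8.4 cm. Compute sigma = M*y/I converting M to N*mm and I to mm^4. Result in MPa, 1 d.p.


Convert units:
M = 44.4 kN*m = 44400000 N*mm
y = 8.4 cm = 84 mm
I = 1028 cm^4 = 10280000 mm^4
sigma = 44400000 * 84 / 10280000
sigma = 362.8 MPa

362.8


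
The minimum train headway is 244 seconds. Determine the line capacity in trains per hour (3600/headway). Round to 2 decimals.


Capacity = 3600 / headway
Capacity = 3600 / 244
Capacity = 14.75 trains/hour

14.75


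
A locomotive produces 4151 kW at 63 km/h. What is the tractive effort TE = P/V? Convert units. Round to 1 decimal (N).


Convert: P = 4151 kW = 4151000 W
V = 63 / 3.6 = 17.5 m/s
TE = 4151000 / 17.5
TE = 237200.0 N

237200.0


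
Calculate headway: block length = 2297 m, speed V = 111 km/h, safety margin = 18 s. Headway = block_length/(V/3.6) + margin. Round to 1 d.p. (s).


V = 111 / 3.6 = 30.8333 m/s
Block traversal time = 2297 / 30.8333 = 74.4973 s
Headway = 74.4973 + 18
Headway = 92.5 s

92.5


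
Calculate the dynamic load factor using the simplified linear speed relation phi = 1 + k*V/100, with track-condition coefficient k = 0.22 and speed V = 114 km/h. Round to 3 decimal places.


phi = 1 + k * V / 100
phi = 1 + 0.22 * 114 / 100
phi = 1 + 0.2508
phi = 1.251

1.251


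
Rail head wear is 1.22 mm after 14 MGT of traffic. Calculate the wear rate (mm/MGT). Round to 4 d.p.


Wear rate = total wear / cumulative tonnage
Rate = 1.22 / 14
Rate = 0.0871 mm/MGT

0.0871


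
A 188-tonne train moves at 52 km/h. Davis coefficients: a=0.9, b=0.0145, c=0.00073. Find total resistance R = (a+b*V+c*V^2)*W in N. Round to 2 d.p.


b*V = 0.0145 * 52 = 0.754
c*V^2 = 0.00073 * 2704 = 1.97392
R_per_t = 0.9 + 0.754 + 1.97392 = 3.62792 N/t
R_total = 3.62792 * 188 = 682.05 N

682.05


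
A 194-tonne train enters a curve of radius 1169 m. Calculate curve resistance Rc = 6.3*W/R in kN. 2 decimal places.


Rc = 6.3 * W / R
Rc = 6.3 * 194 / 1169
Rc = 1222.2 / 1169
Rc = 1.05 kN

1.05


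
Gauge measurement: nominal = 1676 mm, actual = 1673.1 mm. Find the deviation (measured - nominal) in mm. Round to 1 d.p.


Deviation = measured - nominal
Deviation = 1673.1 - 1676
Deviation = -2.9 mm

-2.9


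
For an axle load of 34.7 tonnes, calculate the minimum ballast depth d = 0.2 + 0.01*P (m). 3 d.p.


d = 0.2 + 0.01 * 34.7
d = 0.2 + 0.347
d = 0.547 m

0.547


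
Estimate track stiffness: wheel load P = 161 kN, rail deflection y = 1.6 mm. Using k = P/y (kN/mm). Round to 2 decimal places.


Track stiffness k = P / y
k = 161 / 1.6
k = 100.63 kN/mm

100.63


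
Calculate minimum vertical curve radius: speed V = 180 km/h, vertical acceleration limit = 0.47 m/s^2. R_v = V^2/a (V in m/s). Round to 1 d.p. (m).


Convert speed: V = 180 / 3.6 = 50.0 m/s
V^2 = 2500.0 m^2/s^2
R_v = 2500.0 / 0.47
R_v = 5319.1 m

5319.1


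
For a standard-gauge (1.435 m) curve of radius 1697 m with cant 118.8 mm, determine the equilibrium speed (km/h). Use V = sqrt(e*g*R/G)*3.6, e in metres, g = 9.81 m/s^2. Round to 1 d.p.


Convert cant: e = 118.8 mm = 0.1188 m
V_ms = sqrt(0.1188 * 9.81 * 1697 / 1.435)
V_ms = sqrt(1378.209976) = 37.1243 m/s
V = 37.1243 * 3.6 = 133.6 km/h

133.6


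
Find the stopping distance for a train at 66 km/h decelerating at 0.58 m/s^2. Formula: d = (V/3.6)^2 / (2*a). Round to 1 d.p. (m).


Convert speed: V = 66 / 3.6 = 18.3333 m/s
V^2 = 336.1111
d = 336.1111 / (2 * 0.58)
d = 336.1111 / 1.16
d = 289.8 m

289.8


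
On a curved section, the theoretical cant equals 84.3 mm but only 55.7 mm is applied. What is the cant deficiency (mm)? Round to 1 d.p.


Cant deficiency = equilibrium cant - actual cant
CD = 84.3 - 55.7
CD = 28.6 mm

28.6


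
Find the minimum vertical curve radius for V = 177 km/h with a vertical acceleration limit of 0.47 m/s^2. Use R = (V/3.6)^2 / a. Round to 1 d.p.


Convert speed: V = 177 / 3.6 = 49.1667 m/s
V^2 = 2417.3611 m^2/s^2
R_v = 2417.3611 / 0.47
R_v = 5143.3 m

5143.3


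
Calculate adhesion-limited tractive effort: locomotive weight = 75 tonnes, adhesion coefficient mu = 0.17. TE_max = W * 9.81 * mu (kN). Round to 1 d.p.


TE_max = W * g * mu
TE_max = 75 * 9.81 * 0.17
TE_max = 735.75 * 0.17
TE_max = 125.1 kN

125.1


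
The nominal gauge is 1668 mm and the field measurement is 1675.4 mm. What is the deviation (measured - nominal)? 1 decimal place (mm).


Deviation = measured - nominal
Deviation = 1675.4 - 1668
Deviation = 7.4 mm

7.4


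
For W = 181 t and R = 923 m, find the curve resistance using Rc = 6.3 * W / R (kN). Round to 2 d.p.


Rc = 6.3 * W / R
Rc = 6.3 * 181 / 923
Rc = 1140.3 / 923
Rc = 1.24 kN

1.24


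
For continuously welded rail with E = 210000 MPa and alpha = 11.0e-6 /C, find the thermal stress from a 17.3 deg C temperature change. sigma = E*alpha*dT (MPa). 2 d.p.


sigma = E * alpha * dT
sigma = 210000 * 11.0e-6 * 17.3
sigma = 2.31 * 17.3
sigma = 39.96 MPa

39.96


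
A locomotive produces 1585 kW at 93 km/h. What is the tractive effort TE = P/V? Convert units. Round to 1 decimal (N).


Convert: P = 1585 kW = 1585000 W
V = 93 / 3.6 = 25.8333 m/s
TE = 1585000 / 25.8333
TE = 61354.8 N

61354.8


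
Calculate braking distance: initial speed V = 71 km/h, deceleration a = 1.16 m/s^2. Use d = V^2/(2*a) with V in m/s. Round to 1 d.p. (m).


Convert speed: V = 71 / 3.6 = 19.7222 m/s
V^2 = 388.966
d = 388.966 / (2 * 1.16)
d = 388.966 / 2.32
d = 167.7 m

167.7


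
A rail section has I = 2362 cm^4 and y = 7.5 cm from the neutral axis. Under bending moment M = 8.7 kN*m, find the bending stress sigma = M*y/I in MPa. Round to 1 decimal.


Convert units:
M = 8.7 kN*m = 8700000 N*mm
y = 7.5 cm = 75 mm
I = 2362 cm^4 = 23620000 mm^4
sigma = 8700000 * 75 / 23620000
sigma = 27.6 MPa

27.6


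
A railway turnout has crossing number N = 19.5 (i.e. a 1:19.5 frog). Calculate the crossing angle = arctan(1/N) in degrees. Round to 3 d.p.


1/N = 1/19.5 = 0.051282
angle = arctan(0.051282) = 0.051237 rad
angle = 0.051237 * 180/pi = 2.936 degrees

2.936


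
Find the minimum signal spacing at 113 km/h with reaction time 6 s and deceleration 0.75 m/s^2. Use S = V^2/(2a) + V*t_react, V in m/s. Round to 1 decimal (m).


V = 113 / 3.6 = 31.3889 m/s
Braking distance = 31.3889^2 / (2*0.75) = 656.8416 m
Sighting distance = 31.3889 * 6 = 188.3333 m
S = 656.8416 + 188.3333 = 845.2 m

845.2


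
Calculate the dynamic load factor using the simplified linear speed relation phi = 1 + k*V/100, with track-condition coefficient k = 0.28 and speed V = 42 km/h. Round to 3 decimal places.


phi = 1 + k * V / 100
phi = 1 + 0.28 * 42 / 100
phi = 1 + 0.1176
phi = 1.118

1.118


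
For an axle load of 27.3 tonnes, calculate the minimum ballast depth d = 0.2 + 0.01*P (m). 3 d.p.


d = 0.2 + 0.01 * 27.3
d = 0.2 + 0.273
d = 0.473 m

0.473


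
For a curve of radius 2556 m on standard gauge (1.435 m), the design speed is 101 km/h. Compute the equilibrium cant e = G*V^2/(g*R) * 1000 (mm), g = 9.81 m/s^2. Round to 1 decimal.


Convert speed: V = 101 / 3.6 = 28.0556 m/s
Apply formula: e = 1.435 * 28.0556^2 / (9.81 * 2556)
e = 1.435 * 787.1142 / 25074.36
e = 0.045046 m = 45.0 mm

45.0


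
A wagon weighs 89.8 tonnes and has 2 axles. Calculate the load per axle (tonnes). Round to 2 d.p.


Load per axle = total weight / number of axles
Load = 89.8 / 2
Load = 44.90 tonnes

44.90


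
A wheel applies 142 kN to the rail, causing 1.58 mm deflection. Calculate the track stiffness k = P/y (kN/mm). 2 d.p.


Track stiffness k = P / y
k = 142 / 1.58
k = 89.87 kN/mm

89.87


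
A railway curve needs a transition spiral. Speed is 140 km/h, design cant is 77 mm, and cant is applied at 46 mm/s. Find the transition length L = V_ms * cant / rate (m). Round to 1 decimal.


Convert speed: V = 140 / 3.6 = 38.8889 m/s
L = 38.8889 * 77 / 46
L = 2994.4444 / 46
L = 65.1 m

65.1


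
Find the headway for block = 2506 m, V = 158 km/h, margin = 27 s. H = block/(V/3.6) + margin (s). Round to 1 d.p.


V = 158 / 3.6 = 43.8889 m/s
Block traversal time = 2506 / 43.8889 = 57.0987 s
Headway = 57.0987 + 27
Headway = 84.1 s

84.1


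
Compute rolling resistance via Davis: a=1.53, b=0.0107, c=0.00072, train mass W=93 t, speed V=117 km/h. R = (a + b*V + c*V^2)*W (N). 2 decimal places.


b*V = 0.0107 * 117 = 1.2519
c*V^2 = 0.00072 * 13689 = 9.85608
R_per_t = 1.53 + 1.2519 + 9.85608 = 12.63798 N/t
R_total = 12.63798 * 93 = 1175.33 N

1175.33


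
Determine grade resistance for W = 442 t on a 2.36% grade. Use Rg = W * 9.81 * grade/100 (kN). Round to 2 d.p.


Rg = W * 9.81 * grade / 100
Rg = 442 * 9.81 * 2.36 / 100
Rg = 4336.02 * 0.0236
Rg = 102.33 kN

102.33


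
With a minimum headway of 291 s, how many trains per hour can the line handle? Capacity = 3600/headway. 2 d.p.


Capacity = 3600 / headway
Capacity = 3600 / 291
Capacity = 12.37 trains/hour

12.37


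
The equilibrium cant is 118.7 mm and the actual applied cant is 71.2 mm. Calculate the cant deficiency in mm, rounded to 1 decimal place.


Cant deficiency = equilibrium cant - actual cant
CD = 118.7 - 71.2
CD = 47.5 mm

47.5


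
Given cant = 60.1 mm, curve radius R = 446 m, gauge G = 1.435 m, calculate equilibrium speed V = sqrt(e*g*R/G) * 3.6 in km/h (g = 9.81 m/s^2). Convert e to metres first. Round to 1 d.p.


Convert cant: e = 60.1 mm = 0.0601 m
V_ms = sqrt(0.0601 * 9.81 * 446 / 1.435)
V_ms = sqrt(183.242597) = 13.5367 m/s
V = 13.5367 * 3.6 = 48.7 km/h

48.7


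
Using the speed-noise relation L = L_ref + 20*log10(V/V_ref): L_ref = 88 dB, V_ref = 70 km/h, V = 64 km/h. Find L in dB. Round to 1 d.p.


V/V_ref = 64 / 70 = 0.914286
log10(0.914286) = -0.038918
20 * -0.038918 = -0.7784
L = 88 + -0.7784 = 87.2 dB

87.2


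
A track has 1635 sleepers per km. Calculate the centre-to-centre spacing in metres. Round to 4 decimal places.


Spacing = 1000 m / number of sleepers
Spacing = 1000 / 1635
Spacing = 0.6116 m

0.6116


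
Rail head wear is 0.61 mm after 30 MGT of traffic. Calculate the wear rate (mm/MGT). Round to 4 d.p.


Wear rate = total wear / cumulative tonnage
Rate = 0.61 / 30
Rate = 0.0203 mm/MGT

0.0203


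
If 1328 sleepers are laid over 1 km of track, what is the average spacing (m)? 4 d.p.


Spacing = 1000 m / number of sleepers
Spacing = 1000 / 1328
Spacing = 0.7530 m

0.7530


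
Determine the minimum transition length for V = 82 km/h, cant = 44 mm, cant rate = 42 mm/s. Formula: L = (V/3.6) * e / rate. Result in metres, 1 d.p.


Convert speed: V = 82 / 3.6 = 22.7778 m/s
L = 22.7778 * 44 / 42
L = 1002.2222 / 42
L = 23.9 m

23.9


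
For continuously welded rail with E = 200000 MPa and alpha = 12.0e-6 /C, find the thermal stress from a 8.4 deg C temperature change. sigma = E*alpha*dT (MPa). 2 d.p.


sigma = E * alpha * dT
sigma = 200000 * 12.0e-6 * 8.4
sigma = 2.4 * 8.4
sigma = 20.16 MPa

20.16


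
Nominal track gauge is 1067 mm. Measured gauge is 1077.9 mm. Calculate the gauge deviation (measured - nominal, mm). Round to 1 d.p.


Deviation = measured - nominal
Deviation = 1077.9 - 1067
Deviation = 10.9 mm

10.9


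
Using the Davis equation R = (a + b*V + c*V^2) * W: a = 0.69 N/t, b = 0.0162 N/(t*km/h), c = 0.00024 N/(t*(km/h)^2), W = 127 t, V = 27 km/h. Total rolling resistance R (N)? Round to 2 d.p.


b*V = 0.0162 * 27 = 0.4374
c*V^2 = 0.00024 * 729 = 0.17496
R_per_t = 0.69 + 0.4374 + 0.17496 = 1.30236 N/t
R_total = 1.30236 * 127 = 165.40 N

165.40


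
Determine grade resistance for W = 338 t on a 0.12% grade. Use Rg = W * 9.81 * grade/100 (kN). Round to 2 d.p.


Rg = W * 9.81 * grade / 100
Rg = 338 * 9.81 * 0.12 / 100
Rg = 3315.78 * 0.0012
Rg = 3.98 kN

3.98


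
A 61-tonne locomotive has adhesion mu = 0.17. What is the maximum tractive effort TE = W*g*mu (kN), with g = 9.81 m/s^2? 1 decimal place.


TE_max = W * g * mu
TE_max = 61 * 9.81 * 0.17
TE_max = 598.41 * 0.17
TE_max = 101.7 kN

101.7


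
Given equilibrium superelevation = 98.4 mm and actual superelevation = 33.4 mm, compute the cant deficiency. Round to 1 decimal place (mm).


Cant deficiency = equilibrium cant - actual cant
CD = 98.4 - 33.4
CD = 65.0 mm

65.0


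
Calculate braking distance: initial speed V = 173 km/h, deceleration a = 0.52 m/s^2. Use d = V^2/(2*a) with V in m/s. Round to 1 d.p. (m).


Convert speed: V = 173 / 3.6 = 48.0556 m/s
V^2 = 2309.3364
d = 2309.3364 / (2 * 0.52)
d = 2309.3364 / 1.04
d = 2220.5 m

2220.5


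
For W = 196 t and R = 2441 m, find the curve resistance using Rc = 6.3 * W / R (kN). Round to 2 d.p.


Rc = 6.3 * W / R
Rc = 6.3 * 196 / 2441
Rc = 1234.8 / 2441
Rc = 0.51 kN

0.51


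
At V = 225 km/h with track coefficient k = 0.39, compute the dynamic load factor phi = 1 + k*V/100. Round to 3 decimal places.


phi = 1 + k * V / 100
phi = 1 + 0.39 * 225 / 100
phi = 1 + 0.8775
phi = 1.878

1.878


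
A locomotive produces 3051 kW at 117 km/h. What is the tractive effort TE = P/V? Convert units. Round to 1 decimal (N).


Convert: P = 3051 kW = 3051000 W
V = 117 / 3.6 = 32.5 m/s
TE = 3051000 / 32.5
TE = 93876.9 N

93876.9


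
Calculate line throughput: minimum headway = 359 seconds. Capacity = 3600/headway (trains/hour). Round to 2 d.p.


Capacity = 3600 / headway
Capacity = 3600 / 359
Capacity = 10.03 trains/hour

10.03


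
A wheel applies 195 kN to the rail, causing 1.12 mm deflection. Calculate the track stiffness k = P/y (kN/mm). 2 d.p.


Track stiffness k = P / y
k = 195 / 1.12
k = 174.11 kN/mm

174.11


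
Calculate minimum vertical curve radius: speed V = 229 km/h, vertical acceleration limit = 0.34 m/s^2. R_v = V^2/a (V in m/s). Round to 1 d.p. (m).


Convert speed: V = 229 / 3.6 = 63.6111 m/s
V^2 = 4046.3735 m^2/s^2
R_v = 4046.3735 / 0.34
R_v = 11901.1 m

11901.1


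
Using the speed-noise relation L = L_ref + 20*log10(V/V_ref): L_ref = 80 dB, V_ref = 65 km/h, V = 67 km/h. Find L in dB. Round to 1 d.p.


V/V_ref = 67 / 65 = 1.030769
log10(1.030769) = 0.013161
20 * 0.013161 = 0.2632
L = 80 + 0.2632 = 80.3 dB

80.3


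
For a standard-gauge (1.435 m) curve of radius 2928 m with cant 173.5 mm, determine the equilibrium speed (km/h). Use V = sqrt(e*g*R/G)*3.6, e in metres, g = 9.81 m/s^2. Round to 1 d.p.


Convert cant: e = 173.5 mm = 0.1735 m
V_ms = sqrt(0.1735 * 9.81 * 2928 / 1.435)
V_ms = sqrt(3472.863052) = 58.931 m/s
V = 58.931 * 3.6 = 212.2 km/h

212.2


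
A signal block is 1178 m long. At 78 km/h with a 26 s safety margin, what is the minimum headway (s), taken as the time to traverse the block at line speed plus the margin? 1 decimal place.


V = 78 / 3.6 = 21.6667 m/s
Block traversal time = 1178 / 21.6667 = 54.3692 s
Headway = 54.3692 + 26
Headway = 80.4 s

80.4


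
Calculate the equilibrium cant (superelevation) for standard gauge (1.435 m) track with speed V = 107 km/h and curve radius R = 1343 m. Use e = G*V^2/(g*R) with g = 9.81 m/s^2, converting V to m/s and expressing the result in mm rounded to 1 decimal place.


Convert speed: V = 107 / 3.6 = 29.7222 m/s
Apply formula: e = 1.435 * 29.7222^2 / (9.81 * 1343)
e = 1.435 * 883.4105 / 13174.83
e = 0.096221 m = 96.2 mm

96.2


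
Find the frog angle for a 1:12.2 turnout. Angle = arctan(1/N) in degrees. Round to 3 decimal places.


1/N = 1/12.2 = 0.081967
angle = arctan(0.081967) = 0.081784 rad
angle = 0.081784 * 180/pi = 4.686 degrees

4.686


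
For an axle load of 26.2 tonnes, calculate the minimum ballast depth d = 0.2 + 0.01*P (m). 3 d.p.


d = 0.2 + 0.01 * 26.2
d = 0.2 + 0.262
d = 0.462 m

0.462


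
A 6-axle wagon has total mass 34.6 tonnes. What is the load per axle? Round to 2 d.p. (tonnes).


Load per axle = total weight / number of axles
Load = 34.6 / 6
Load = 5.77 tonnes

5.77


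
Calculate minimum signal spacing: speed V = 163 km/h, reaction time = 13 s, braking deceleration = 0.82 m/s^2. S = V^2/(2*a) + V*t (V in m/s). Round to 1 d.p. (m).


V = 163 / 3.6 = 45.2778 m/s
Braking distance = 45.2778^2 / (2*0.82) = 1250.047 m
Sighting distance = 45.2778 * 13 = 588.6111 m
S = 1250.047 + 588.6111 = 1838.7 m

1838.7


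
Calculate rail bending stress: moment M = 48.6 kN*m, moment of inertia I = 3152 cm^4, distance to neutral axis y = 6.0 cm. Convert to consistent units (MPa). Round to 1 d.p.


Convert units:
M = 48.6 kN*m = 48600000 N*mm
y = 6.0 cm = 60 mm
I = 3152 cm^4 = 31520000 mm^4
sigma = 48600000 * 60 / 31520000
sigma = 92.5 MPa

92.5


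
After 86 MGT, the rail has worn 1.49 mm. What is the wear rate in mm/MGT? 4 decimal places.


Wear rate = total wear / cumulative tonnage
Rate = 1.49 / 86
Rate = 0.0173 mm/MGT

0.0173


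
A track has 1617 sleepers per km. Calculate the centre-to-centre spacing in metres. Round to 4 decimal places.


Spacing = 1000 m / number of sleepers
Spacing = 1000 / 1617
Spacing = 0.6184 m

0.6184


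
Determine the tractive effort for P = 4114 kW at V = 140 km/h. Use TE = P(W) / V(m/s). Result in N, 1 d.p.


Convert: P = 4114 kW = 4114000 W
V = 140 / 3.6 = 38.8889 m/s
TE = 4114000 / 38.8889
TE = 105788.6 N

105788.6


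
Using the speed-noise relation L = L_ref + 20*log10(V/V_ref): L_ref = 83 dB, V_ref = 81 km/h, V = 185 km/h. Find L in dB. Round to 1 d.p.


V/V_ref = 185 / 81 = 2.283951
log10(2.283951) = 0.358687
20 * 0.358687 = 7.1737
L = 83 + 7.1737 = 90.2 dB

90.2


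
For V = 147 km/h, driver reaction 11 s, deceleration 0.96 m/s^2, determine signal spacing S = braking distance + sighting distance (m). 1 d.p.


V = 147 / 3.6 = 40.8333 m/s
Braking distance = 40.8333^2 / (2*0.96) = 868.4172 m
Sighting distance = 40.8333 * 11 = 449.1667 m
S = 868.4172 + 449.1667 = 1317.6 m

1317.6


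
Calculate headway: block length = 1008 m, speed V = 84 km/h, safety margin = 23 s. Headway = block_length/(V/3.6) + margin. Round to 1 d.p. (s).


V = 84 / 3.6 = 23.3333 m/s
Block traversal time = 1008 / 23.3333 = 43.2 s
Headway = 43.2 + 23
Headway = 66.2 s

66.2


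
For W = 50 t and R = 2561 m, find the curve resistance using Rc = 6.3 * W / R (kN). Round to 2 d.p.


Rc = 6.3 * W / R
Rc = 6.3 * 50 / 2561
Rc = 315.0 / 2561
Rc = 0.12 kN

0.12


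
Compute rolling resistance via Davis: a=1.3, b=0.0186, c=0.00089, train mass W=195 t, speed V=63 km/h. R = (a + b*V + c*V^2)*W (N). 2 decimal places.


b*V = 0.0186 * 63 = 1.1718
c*V^2 = 0.00089 * 3969 = 3.53241
R_per_t = 1.3 + 1.1718 + 3.53241 = 6.00421 N/t
R_total = 6.00421 * 195 = 1170.82 N

1170.82


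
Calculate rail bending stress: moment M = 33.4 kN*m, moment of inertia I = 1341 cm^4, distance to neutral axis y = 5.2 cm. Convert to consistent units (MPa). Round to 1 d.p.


Convert units:
M = 33.4 kN*m = 33400000 N*mm
y = 5.2 cm = 52 mm
I = 1341 cm^4 = 13410000 mm^4
sigma = 33400000 * 52 / 13410000
sigma = 129.5 MPa

129.5


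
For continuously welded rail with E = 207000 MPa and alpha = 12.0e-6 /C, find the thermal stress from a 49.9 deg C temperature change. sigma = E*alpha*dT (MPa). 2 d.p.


sigma = E * alpha * dT
sigma = 207000 * 12.0e-6 * 49.9
sigma = 2.484 * 49.9
sigma = 123.95 MPa

123.95


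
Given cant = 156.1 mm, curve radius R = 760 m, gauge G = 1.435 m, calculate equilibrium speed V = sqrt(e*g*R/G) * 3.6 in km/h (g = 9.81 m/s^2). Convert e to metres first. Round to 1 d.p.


Convert cant: e = 156.1 mm = 0.1561 m
V_ms = sqrt(0.1561 * 9.81 * 760 / 1.435)
V_ms = sqrt(811.023805) = 28.4785 m/s
V = 28.4785 * 3.6 = 102.5 km/h

102.5


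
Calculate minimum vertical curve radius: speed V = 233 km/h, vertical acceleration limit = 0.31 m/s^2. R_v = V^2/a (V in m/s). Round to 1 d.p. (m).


Convert speed: V = 233 / 3.6 = 64.7222 m/s
V^2 = 4188.966 m^2/s^2
R_v = 4188.966 / 0.31
R_v = 13512.8 m

13512.8


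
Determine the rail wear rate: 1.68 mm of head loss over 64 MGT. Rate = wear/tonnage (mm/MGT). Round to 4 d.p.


Wear rate = total wear / cumulative tonnage
Rate = 1.68 / 64
Rate = 0.0263 mm/MGT

0.0263
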